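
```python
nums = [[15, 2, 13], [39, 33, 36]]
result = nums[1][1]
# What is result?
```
Trace:
  nums=[[15, 2, 13], [39, 33, 36]]
  nums=[[15, 2, 13], [39, 33, 36]], result=33

Final answer: 33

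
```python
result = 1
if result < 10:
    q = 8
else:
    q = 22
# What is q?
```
Trace:
  result=1
  result=1, q=8

Final answer: 8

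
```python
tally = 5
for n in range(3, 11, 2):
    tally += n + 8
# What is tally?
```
Trace:
  tally=5
  tally=16, n=3
  tally=29, n=5
  tally=44, n=7
  tally=61, n=9

Final answer: 61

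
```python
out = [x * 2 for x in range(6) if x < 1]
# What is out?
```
Trace:
  x=0
  x=1
  x=2
  x=3
  x=4
  x=5
  out=[0]

Final answer: [0]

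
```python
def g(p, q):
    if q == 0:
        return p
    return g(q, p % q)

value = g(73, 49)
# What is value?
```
Call trace:
g(p=73, q=49)
  g(p=49, q=24)
    g(p=24, q=1)
      g(p=1, q=0)
      -> return 1
    -> return 1
  -> return 1
-> return 1

Final answer: 1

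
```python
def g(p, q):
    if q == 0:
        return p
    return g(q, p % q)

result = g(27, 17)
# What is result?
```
Call trace:
g(p=27, q=17)
  g(p=17, q=10)
    g(p=10, q=7)
      g(p=7, q=3)
        g(p=3, q=1)
          g(p=1, q=0)
          -> return 1
        -> return 1
      -> return 1
    -> return 1
  -> return 1
-> return 1

Final answer: 1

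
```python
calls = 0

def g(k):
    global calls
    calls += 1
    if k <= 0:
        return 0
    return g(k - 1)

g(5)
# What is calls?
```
Call trace:
g(k=5)
  g(k=4)
    g(k=3)
      g(k=2)
        g(k=1)
          g(k=0)
          -> return 0
        -> return 0
      -> return 0
    -> return 0
  -> return 0
-> return 0

calls is incremented once per call. g is entered once for each k = 5, 4, 3, 2, 1, 0 (the k <= 0 call returns without recursing), i.e. 5 + 1 calls.
calls = 6

Final answer: 6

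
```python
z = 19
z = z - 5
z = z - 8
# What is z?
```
Trace:
  z=19
  z=14
  z=6

Final answer: 6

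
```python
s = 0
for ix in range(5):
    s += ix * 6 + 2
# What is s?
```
Trace:
  s=0
  s=2, ix=0
  s=10, ix=1
  s=24, ix=2
  s=44, ix=3
  s=70, ix=4

Final answer: 70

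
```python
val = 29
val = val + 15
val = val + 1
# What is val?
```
Trace:
  val=29
  val=44
  val=45

Final answer: 45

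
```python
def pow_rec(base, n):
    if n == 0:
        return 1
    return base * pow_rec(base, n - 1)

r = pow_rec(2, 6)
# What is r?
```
Call trace:
pow_rec(base=2, n=6)
  pow_rec(base=2, n=5)
    pow_rec(base=2, n=4)
      pow_rec(base=2, n=3)
        pow_rec(base=2, n=2)
          pow_rec(base=2, n=1)
            pow_rec(base=2, n=0)
            -> return 1
          -> return 2
        -> return 4
      -> return 8
    -> return 16
  -> return 32
-> return 64

Final answer: 64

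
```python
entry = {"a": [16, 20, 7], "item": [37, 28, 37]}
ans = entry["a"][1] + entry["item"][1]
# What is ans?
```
Trace:
  entry={'a': [16, 20, 7], 'item': [37, 28, 37]}
  entry={'a': [16, 20, 7], 'item': [37, 28, 37]}, ans=48

Final answer: 48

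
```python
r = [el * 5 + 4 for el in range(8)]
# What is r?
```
Trace:
  el=0
  el=1
  el=2
  el=3
  el=4
  el=5
  el=6
  el=7
  r=[4, 9, 14, 19, 24, 29, 34, 39]

Final answer: [4, 9, 14, 19, 24, 29, 34, 39]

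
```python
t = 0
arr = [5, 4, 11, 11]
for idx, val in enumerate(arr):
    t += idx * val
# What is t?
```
Trace:
  t=0
  t=0, idx=0, val=5
  t=4, idx=1, val=4
  t=26, idx=2, val=11
  t=59, idx=3, val=11

Final answer: 59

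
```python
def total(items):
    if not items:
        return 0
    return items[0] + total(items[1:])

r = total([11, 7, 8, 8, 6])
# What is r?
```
Call trace:
total(items=[11, 7, 8, 8, 6])
  total(items=[7, 8, 8, 6])
    total(items=[8, 8, 6])
      total(items=[8, 6])
        total(items=[6])
          total(items=[])
          -> return 0
        -> return 6
      -> return 14
    -> return 22
  -> return 29
-> return 40

Final answer: 40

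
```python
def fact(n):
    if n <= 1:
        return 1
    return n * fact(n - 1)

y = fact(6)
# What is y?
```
Call trace:
fact(n=6)
  fact(n=5)
    fact(n=4)
      fact(n=3)
        fact(n=2)
          fact(n=1)
          -> return 1
        -> return 2
      -> return 6
    -> return 24
  -> return 120
-> return 720

Final answer: 720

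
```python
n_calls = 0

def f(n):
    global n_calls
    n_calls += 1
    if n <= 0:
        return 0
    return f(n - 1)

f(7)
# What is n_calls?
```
Call trace:
f(n=7)
  f(n=6)
    f(n=5)
      f(n=4)
        f(n=3)
          f(n=2)
            f(n=1)
              f(n=0)
              -> return 0
            -> return 0
          -> return 0
        -> return 0
      -> return 0
    -> return 0
  -> return 0
-> return 0

n_calls is incremented once per call. f is entered once for each n = 7, 6, 5, 4, 3, 2, 1, 0 (the n <= 0 call returns without recursing), i.e. 7 + 1 calls.
n_calls = 8

Final answer: 8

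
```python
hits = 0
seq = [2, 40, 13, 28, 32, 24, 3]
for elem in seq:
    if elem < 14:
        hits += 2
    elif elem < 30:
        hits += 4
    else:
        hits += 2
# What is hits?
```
Trace:
  hits=0
  hits=2, elem=2
  hits=4, elem=40
  hits=6, elem=13
  hits=10, elem=28
  hits=12, elem=32
  hits=16, elem=24
  hits=18, elem=3

Final answer: 18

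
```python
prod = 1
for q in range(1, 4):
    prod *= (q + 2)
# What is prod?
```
Trace:
  prod=1
  prod=3, q=1
  prod=12, q=2
  prod=60, q=3

Final answer: 60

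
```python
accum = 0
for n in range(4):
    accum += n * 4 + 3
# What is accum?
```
Trace:
  accum=0
  accum=3, n=0
  accum=10, n=1
  accum=21, n=2
  accum=36, n=3

Final answer: 36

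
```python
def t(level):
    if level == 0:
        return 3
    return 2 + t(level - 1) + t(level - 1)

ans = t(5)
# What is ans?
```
Call trace (a repeated sub-call is expanded the first time; later identical calls just restate its return value):
t(level=5)
  t(level=4)
    t(level=3)
      t(level=2)
        t(level=1)
          t(level=0)
          -> return 3
          t(level=0)
          -> return 3
        -> return 8
        t(level=1) -> return 8  (same call as traced above)
      -> return 18
      t(level=2) -> return 18  (same call as traced above)
    -> return 38
    t(level=3) -> return 38  (same call as traced above)
  -> return 78
  t(level=4) -> return 78  (same call as traced above)
-> return 158

Final answer: 158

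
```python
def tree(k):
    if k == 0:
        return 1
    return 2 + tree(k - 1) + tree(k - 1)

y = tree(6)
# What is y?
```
Call trace (a repeated sub-call is expanded the first time; later identical calls just restate its return value):
tree(k=6)
  tree(k=5)
    tree(k=4)
      tree(k=3)
        tree(k=2)
          tree(k=1)
            tree(k=0)
            -> return 1
            tree(k=0)
            -> return 1
          -> return 4
          tree(k=1) -> return 4  (same call as traced above)
        -> return 10
        tree(k=2) -> return 10  (same call as traced above)
      -> return 22
      tree(k=3) -> return 22  (same call as traced above)
    -> return 46
    tree(k=4) -> return 46  (same call as traced above)
  -> return 94
  tree(k=5) -> return 94  (same call as traced above)
-> return 190

Final answer: 190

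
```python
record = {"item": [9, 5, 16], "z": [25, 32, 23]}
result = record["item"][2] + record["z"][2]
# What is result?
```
Trace:
  record={'item': [9, 5, 16], 'z': [25, 32, 23]}
  record={'item': [9, 5, 16], 'z': [25, 32, 23]}, result=39

Final answer: 39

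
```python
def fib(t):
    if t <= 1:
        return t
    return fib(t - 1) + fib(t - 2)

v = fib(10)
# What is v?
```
Call trace (a repeated sub-call is expanded the first time; later identical calls just restate its return value):
fib(t=10)
  fib(t=9)
    fib(t=8)
      fib(t=7)
        fib(t=6)
          fib(t=5)
            fib(t=4)
              fib(t=3)
                fib(t=2)
                  fib(t=1)
                  -> return 1
                  fib(t=0)
                  -> return 0
                -> return 1
                fib(t=1)
                -> return 1
              -> return 2
              fib(t=2) -> return 1  (same call as traced above)
            -> return 3
            fib(t=3) -> return 2  (same call as traced above)
          -> return 5
          fib(t=4) -> return 3  (same call as traced above)
        -> return 8
        fib(t=5) -> return 5  (same call as traced above)
      -> return 13
      fib(t=6) -> return 8  (same call as traced above)
    -> return 21
    fib(t=7) -> return 13  (same call as traced above)
  -> return 34
  fib(t=8) -> return 21  (same call as traced above)
-> return 55

Final answer: 55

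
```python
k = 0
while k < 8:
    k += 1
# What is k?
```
Trace:
  k=0
  k=1
  k=2
  k=3
  k=4
  k=5
  k=6
  k=7
  k=8

Final answer: 8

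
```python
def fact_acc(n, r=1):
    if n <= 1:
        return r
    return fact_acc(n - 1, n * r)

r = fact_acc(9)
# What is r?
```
Call trace:
fact_acc(n=9, r=1)
  fact_acc(n=8, r=9)
    fact_acc(n=7, r=72)
      fact_acc(n=6, r=504)
        fact_acc(n=5, r=3024)
          fact_acc(n=4, r=15120)
            fact_acc(n=3, r=60480)
              fact_acc(n=2, r=181440)
                fact_acc(n=1, r=362880)
                -> return 362880
              -> return 362880
            -> return 362880
          -> return 362880
        -> return 362880
      -> return 362880
    -> return 362880
  -> return 362880
-> return 362880

Final answer: 362880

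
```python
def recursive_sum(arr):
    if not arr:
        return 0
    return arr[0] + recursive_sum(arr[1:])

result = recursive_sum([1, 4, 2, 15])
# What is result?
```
Call trace:
recursive_sum(arr=[1, 4, 2, 15])
  recursive_sum(arr=[4, 2, 15])
    recursive_sum(arr=[2, 15])
      recursive_sum(arr=[15])
        recursive_sum(arr=[])
        -> return 0
      -> return 15
    -> return 17
  -> return 21
-> return 22

Final answer: 22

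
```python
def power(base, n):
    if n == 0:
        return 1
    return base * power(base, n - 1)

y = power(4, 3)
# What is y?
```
Call trace:
power(base=4, n=3)
  power(base=4, n=2)
    power(base=4, n=1)
      power(base=4, n=0)
      -> return 1
    -> return 4
  -> return 16
-> return 64

Final answer: 64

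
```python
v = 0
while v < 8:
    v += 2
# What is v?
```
Trace:
  v=0
  v=2
  v=4
  v=6
  v=8

Final answer: 8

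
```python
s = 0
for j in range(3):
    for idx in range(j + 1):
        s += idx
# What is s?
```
Trace:
  s=0
  s=0, j=0, idx=0
  s=0, j=1, idx=0
  s=1, j=1, idx=1
  s=1, j=2, idx=0
  s=2, j=2, idx=1
  s=4, j=2, idx=2

Final answer: 4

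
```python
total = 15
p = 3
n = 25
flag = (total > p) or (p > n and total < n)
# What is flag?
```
Trace:
  total=15
  total=15, p=3
  total=15, p=3, n=25
  total=15, p=3, n=25, flag=True

Final answer: True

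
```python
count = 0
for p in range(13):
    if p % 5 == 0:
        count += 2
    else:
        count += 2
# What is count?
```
Trace:
  count=0
  count=2, p=0
  count=4, p=1
  count=6, p=2
  count=8, p=3
  count=10, p=4
  count=12, p=5
  count=14, p=6
  count=16, p=7
  count=18, p=8
  count=20, p=9
  count=22, p=10
  count=24, p=11
  count=26, p=12

Final answer: 26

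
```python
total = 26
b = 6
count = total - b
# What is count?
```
Trace:
  total=26
  total=26, b=6
  total=26, b=6, count=20

Final answer: 20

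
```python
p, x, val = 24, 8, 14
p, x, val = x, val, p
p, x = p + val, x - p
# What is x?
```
Trace:
  p=24, x=8, val=14
  p=8, x=14, val=24
  p=32, x=6, val=24

Final answer: 6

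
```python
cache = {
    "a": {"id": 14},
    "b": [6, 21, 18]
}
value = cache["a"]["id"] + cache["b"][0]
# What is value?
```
Trace:
  cache={'a': {'id': 14}, 'b': [6, 21, 18]}
  cache={'a': {'id': 14}, 'b': [6, 21, 18]}, value=20

Final answer: 20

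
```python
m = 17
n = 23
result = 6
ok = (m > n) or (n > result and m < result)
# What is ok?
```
Trace:
  m=17
  m=17, n=23
  m=17, n=23, result=6
  m=17, n=23, result=6, ok=False

Final answer: False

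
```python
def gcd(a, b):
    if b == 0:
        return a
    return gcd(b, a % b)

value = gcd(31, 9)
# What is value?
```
Call trace:
gcd(a=31, b=9)
  gcd(a=9, b=4)
    gcd(a=4, b=1)
      gcd(a=1, b=0)
      -> return 1
    -> return 1
  -> return 1
-> return 1

Final answer: 1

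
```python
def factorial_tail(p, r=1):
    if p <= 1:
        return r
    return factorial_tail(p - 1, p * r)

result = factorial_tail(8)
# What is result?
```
Call trace:
factorial_tail(p=8, r=1)
  factorial_tail(p=7, r=8)
    factorial_tail(p=6, r=56)
      factorial_tail(p=5, r=336)
        factorial_tail(p=4, r=1680)
          factorial_tail(p=3, r=6720)
            factorial_tail(p=2, r=20160)
              factorial_tail(p=1, r=40320)
              -> return 40320
            -> return 40320
          -> return 40320
        -> return 40320
      -> return 40320
    -> return 40320
  -> return 40320
-> return 40320

Final answer: 40320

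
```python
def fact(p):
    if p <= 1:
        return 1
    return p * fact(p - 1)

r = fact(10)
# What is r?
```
Call trace:
fact(p=10)
  fact(p=9)
    fact(p=8)
      fact(p=7)
        fact(p=6)
          fact(p=5)
            fact(p=4)
              fact(p=3)
                fact(p=2)
                  fact(p=1)
                  -> return 1
                -> return 2
              -> return 6
            -> return 24
          -> return 120
        -> return 720
      -> return 5040
    -> return 40320
  -> return 362880
-> return 3628800

Final answer: 3628800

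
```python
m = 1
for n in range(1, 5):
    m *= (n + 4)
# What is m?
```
Trace:
  m=1
  m=5, n=1
  m=30, n=2
  m=210, n=3
  m=1680, n=4

Final answer: 1680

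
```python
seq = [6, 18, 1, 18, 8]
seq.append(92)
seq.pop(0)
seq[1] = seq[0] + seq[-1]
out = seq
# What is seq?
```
Trace:
  seq=[6, 18, 1, 18, 8]
  seq=[6, 18, 1, 18, 8, 92]
  seq=[18, 1, 18, 8, 92]
  seq=[18, 110, 18, 8, 92]
  seq=[18, 110, 18, 8, 92], out=[18, 110, 18, 8, 92]

Final answer: [18, 110, 18, 8, 92]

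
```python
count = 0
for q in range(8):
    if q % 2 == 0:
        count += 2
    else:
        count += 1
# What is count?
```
Trace:
  count=0
  count=2, q=0
  count=3, q=1
  count=5, q=2
  count=6, q=3
  count=8, q=4
  count=9, q=5
  count=11, q=6
  count=12, q=7

Final answer: 12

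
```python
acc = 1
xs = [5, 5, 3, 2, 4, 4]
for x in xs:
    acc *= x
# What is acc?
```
Trace:
  acc=1
  acc=5, x=5
  acc=25, x=5
  acc=75, x=3
  acc=150, x=2
  acc=600, x=4
  acc=2400, x=4

Final answer: 2400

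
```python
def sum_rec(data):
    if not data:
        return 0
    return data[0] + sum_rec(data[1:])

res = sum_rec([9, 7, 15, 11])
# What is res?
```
Call trace:
sum_rec(data=[9, 7, 15, 11])
  sum_rec(data=[7, 15, 11])
    sum_rec(data=[15, 11])
      sum_rec(data=[11])
        sum_rec(data=[])
        -> return 0
      -> return 11
    -> return 26
  -> return 33
-> return 42

Final answer: 42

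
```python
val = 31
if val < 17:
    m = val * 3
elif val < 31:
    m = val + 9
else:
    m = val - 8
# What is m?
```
Trace:
  val=31
  val=31, m=23

Final answer: 23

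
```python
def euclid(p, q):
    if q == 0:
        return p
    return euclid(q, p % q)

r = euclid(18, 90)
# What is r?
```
Call trace:
euclid(p=18, q=90)
  euclid(p=90, q=18)
    euclid(p=18, q=0)
    -> return 18
  -> return 18
-> return 18

Final answer: 18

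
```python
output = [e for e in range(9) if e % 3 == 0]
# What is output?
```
Trace:
  e=0
  e=1
  e=2
  e=3
  e=4
  e=5
  e=6
  e=7
  e=8
  output=[0, 3, 6]

Final answer: [0, 3, 6]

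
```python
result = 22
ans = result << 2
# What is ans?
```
Trace:
  result=22
  result=22, ans=88

Final answer: 88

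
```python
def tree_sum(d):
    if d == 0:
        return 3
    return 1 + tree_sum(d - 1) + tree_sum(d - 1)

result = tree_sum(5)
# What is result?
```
Call trace (a repeated sub-call is expanded the first time; later identical calls just restate its return value):
tree_sum(d=5)
  tree_sum(d=4)
    tree_sum(d=3)
      tree_sum(d=2)
        tree_sum(d=1)
          tree_sum(d=0)
          -> return 3
          tree_sum(d=0)
          -> return 3
        -> return 7
        tree_sum(d=1) -> return 7  (same call as traced above)
      -> return 15
      tree_sum(d=2) -> return 15  (same call as traced above)
    -> return 31
    tree_sum(d=3) -> return 31  (same call as traced above)
  -> return 63
  tree_sum(d=4) -> return 63  (same call as traced above)
-> return 127

Final answer: 127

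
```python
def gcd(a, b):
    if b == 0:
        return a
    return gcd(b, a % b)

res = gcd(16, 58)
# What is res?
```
Call trace:
gcd(a=16, b=58)
  gcd(a=58, b=16)
    gcd(a=16, b=10)
      gcd(a=10, b=6)
        gcd(a=6, b=4)
          gcd(a=4, b=2)
            gcd(a=2, b=0)
            -> return 2
          -> return 2
        -> return 2
      -> return 2
    -> return 2
  -> return 2
-> return 2

Final answer: 2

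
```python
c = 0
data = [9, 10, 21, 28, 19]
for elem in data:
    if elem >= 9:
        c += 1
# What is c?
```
Trace:
  c=0
  c=1, elem=9
  c=2, elem=10
  c=3, elem=21
  c=4, elem=28
  c=5, elem=19

Final answer: 5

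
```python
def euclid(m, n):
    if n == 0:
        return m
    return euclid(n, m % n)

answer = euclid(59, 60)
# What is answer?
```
Call trace:
euclid(m=59, n=60)
  euclid(m=60, n=59)
    euclid(m=59, n=1)
      euclid(m=1, n=0)
      -> return 1
    -> return 1
  -> return 1
-> return 1

Final answer: 1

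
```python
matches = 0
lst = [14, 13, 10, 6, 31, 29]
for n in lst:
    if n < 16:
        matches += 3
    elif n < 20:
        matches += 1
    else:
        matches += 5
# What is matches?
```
Trace:
  matches=0
  matches=3, n=14
  matches=6, n=13
  matches=9, n=10
  matches=12, n=6
  matches=17, n=31
  matches=22, n=29

Final answer: 22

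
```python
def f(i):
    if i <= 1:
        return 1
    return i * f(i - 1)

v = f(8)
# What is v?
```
Call trace:
f(i=8)
  f(i=7)
    f(i=6)
      f(i=5)
        f(i=4)
          f(i=3)
            f(i=2)
              f(i=1)
              -> return 1
            -> return 2
          -> return 6
        -> return 24
      -> return 120
    -> return 720
  -> return 5040
-> return 40320

Final answer: 40320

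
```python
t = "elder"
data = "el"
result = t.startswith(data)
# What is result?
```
Trace:
  t='elder'
  t='elder', data='el'
  t='elder', data='el', result=True

Final answer: True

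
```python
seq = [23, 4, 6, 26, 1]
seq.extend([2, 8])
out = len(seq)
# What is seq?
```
Trace:
  seq=[23, 4, 6, 26, 1]
  seq=[23, 4, 6, 26, 1, 2, 8]
  seq=[23, 4, 6, 26, 1, 2, 8], out=7

Final answer: [23, 4, 6, 26, 1, 2, 8]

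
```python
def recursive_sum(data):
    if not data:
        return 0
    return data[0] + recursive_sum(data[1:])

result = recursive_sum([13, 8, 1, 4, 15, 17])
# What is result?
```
Call trace:
recursive_sum(data=[13, 8, 1, 4, 15, 17])
  recursive_sum(data=[8, 1, 4, 15, 17])
    recursive_sum(data=[1, 4, 15, 17])
      recursive_sum(data=[4, 15, 17])
        recursive_sum(data=[15, 17])
          recursive_sum(data=[17])
            recursive_sum(data=[])
            -> return 0
          -> return 17
        -> return 32
      -> return 36
    -> return 37
  -> return 45
-> return 58

Final answer: 58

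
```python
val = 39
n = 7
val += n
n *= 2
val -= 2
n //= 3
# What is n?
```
Trace:
  val=39
  val=39, n=7
  val=46, n=7
  val=46, n=14
  val=44, n=14
  val=44, n=4

Final answer: 4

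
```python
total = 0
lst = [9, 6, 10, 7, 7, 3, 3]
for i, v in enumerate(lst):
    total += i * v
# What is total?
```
Trace:
  total=0
  total=0, i=0, v=9
  total=6, i=1, v=6
  total=26, i=2, v=10
  total=47, i=3, v=7
  total=75, i=4, v=7
  total=90, i=5, v=3
  total=108, i=6, v=3

Final answer: 108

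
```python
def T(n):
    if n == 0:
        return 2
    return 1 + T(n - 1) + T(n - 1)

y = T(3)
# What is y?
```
Call trace (a repeated sub-call is expanded the first time; later identical calls just restate its return value):
T(n=3)
  T(n=2)
    T(n=1)
      T(n=0)
      -> return 2
      T(n=0)
      -> return 2
    -> return 5
    T(n=1) -> return 5  (same call as traced above)
  -> return 11
  T(n=2) -> return 11  (same call as traced above)
-> return 23

Final answer: 23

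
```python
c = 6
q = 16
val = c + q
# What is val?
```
Trace:
  c=6
  c=6, q=16
  c=6, q=16, val=22

Final answer: 22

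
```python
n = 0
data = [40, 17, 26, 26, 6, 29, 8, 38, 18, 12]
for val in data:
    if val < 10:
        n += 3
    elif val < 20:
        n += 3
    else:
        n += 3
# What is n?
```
Trace:
  n=0
  n=3, val=40
  n=6, val=17
  n=9, val=26
  n=12, val=26
  n=15, val=6
  n=18, val=29
  n=21, val=8
  n=24, val=38
  n=27, val=18
  n=30, val=12

Final answer: 30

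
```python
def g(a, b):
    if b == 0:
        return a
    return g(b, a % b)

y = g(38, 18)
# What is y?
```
Call trace:
g(a=38, b=18)
  g(a=18, b=2)
    g(a=2, b=0)
    -> return 2
  -> return 2
-> return 2

Final answer: 2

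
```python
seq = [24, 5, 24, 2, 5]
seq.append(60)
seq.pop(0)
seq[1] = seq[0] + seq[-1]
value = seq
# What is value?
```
Trace:
  seq=[24, 5, 24, 2, 5]
  seq=[24, 5, 24, 2, 5, 60]
  seq=[5, 24, 2, 5, 60]
  seq=[5, 65, 2, 5, 60]
  seq=[5, 65, 2, 5, 60], value=[5, 65, 2, 5, 60]

Final answer: [5, 65, 2, 5, 60]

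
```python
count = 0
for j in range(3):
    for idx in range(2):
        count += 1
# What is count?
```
Trace:
  count=0
  count=1, j=0, idx=0
  count=2, j=0, idx=1
  count=3, j=1, idx=0
  count=4, j=1, idx=1
  count=5, j=2, idx=0
  count=6, j=2, idx=1

Final answer: 6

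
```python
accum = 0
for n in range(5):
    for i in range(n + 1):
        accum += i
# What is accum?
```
Trace:
  accum=0
  accum=0, n=0, i=0
  accum=0, n=1, i=0
  accum=1, n=1, i=1
  accum=1, n=2, i=0
  accum=2, n=2, i=1
  accum=4, n=2, i=2
  accum=4, n=3, i=0
  accum=5, n=3, i=1
  accum=7, n=3, i=2
  accum=10, n=3, i=3
  accum=10, n=4, i=0
  accum=11, n=4, i=1
  accum=13, n=4, i=2
  accum=16, n=4, i=3
  accum=20, n=4, i=4

Final answer: 20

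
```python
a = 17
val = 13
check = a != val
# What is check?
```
Trace:
  a=17
  a=17, val=13
  a=17, val=13, check=True

Final answer: True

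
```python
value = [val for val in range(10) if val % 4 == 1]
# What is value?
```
Trace:
  val=0
  val=1
  val=2
  val=3
  val=4
  val=5
  val=6
  val=7
  val=8
  val=9
  value=[1, 5, 9]

Final answer: [1, 5, 9]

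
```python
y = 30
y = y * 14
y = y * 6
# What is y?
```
Trace:
  y=30
  y=420
  y=2520

Final answer: 2520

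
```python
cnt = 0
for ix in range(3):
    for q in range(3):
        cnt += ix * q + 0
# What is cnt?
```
Trace:
  cnt=0
  cnt=0, ix=0, q=0
  cnt=0, ix=0, q=1
  cnt=0, ix=0, q=2
  cnt=0, ix=1, q=0
  cnt=1, ix=1, q=1
  cnt=3, ix=1, q=2
  cnt=3, ix=2, q=0
  cnt=5, ix=2, q=1
  cnt=9, ix=2, q=2

Final answer: 9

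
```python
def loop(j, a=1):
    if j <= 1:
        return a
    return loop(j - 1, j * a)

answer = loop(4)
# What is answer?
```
Call trace:
loop(j=4, a=1)
  loop(j=3, a=4)
    loop(j=2, a=12)
      loop(j=1, a=24)
      -> return 24
    -> return 24
  -> return 24
-> return 24

Final answer: 24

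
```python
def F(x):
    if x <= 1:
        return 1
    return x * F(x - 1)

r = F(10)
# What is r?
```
Call trace:
F(x=10)
  F(x=9)
    F(x=8)
      F(x=7)
        F(x=6)
          F(x=5)
            F(x=4)
              F(x=3)
                F(x=2)
                  F(x=1)
                  -> return 1
                -> return 2
              -> return 6
            -> return 24
          -> return 120
        -> return 720
      -> return 5040
    -> return 40320
  -> return 362880
-> return 3628800

Final answer: 3628800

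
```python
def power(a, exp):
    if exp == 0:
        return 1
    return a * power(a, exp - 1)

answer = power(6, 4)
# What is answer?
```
Call trace:
power(a=6, exp=4)
  power(a=6, exp=3)
    power(a=6, exp=2)
      power(a=6, exp=1)
        power(a=6, exp=0)
        -> return 1
      -> return 6
    -> return 36
  -> return 216
-> return 1296

Final answer: 1296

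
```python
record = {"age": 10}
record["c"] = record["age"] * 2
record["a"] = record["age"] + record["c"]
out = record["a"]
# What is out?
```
Trace:
  record={'age': 10}
  record={'age': 10, 'c': 20}
  record={'age': 10, 'c': 20, 'a': 30}
  record={'age': 10, 'c': 20, 'a': 30}, out=30

Final answer: 30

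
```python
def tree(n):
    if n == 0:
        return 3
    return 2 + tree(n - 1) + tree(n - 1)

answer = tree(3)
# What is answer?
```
Call trace (a repeated sub-call is expanded the first time; later identical calls just restate its return value):
tree(n=3)
  tree(n=2)
    tree(n=1)
      tree(n=0)
      -> return 3
      tree(n=0)
      -> return 3
    -> return 8
    tree(n=1) -> return 8  (same call as traced above)
  -> return 18
  tree(n=2) -> return 18  (same call as traced above)
-> return 38

Final answer: 38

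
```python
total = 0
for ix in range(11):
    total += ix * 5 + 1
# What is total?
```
Trace:
  total=0
  total=1, ix=0
  total=7, ix=1
  total=18, ix=2
  total=34, ix=3
  total=55, ix=4
  total=81, ix=5
  total=112, ix=6
  total=148, ix=7
  total=189, ix=8
  total=235, ix=9
  total=286, ix=10

Final answer: 286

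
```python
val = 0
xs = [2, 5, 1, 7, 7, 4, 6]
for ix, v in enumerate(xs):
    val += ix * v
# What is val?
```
Trace:
  val=0
  val=0, ix=0, v=2
  val=5, ix=1, v=5
  val=7, ix=2, v=1
  val=28, ix=3, v=7
  val=56, ix=4, v=7
  val=76, ix=5, v=4
  val=112, ix=6, v=6

Final answer: 112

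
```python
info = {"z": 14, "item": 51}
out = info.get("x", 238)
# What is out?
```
Trace:
  info={'z': 14, 'item': 51}
  info={'z': 14, 'item': 51}, out=238

Final answer: 238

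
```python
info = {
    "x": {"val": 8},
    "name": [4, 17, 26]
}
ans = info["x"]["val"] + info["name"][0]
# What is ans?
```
Trace:
  info={'x': {'val': 8}, 'name': [4, 17, 26]}
  info={'x': {'val': 8}, 'name': [4, 17, 26]}, ans=12

Final answer: 12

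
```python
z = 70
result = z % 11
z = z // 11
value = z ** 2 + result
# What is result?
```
Trace:
  z=70
  z=70, result=4
  z=6, result=4
  z=6, result=4, value=40

Final answer: 4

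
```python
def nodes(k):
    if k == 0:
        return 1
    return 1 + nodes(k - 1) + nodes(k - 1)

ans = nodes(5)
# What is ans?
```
Call trace (a repeated sub-call is expanded the first time; later identical calls just restate its return value):
nodes(k=5)
  nodes(k=4)
    nodes(k=3)
      nodes(k=2)
        nodes(k=1)
          nodes(k=0)
          -> return 1
          nodes(k=0)
          -> return 1
        -> return 3
        nodes(k=1) -> return 3  (same call as traced above)
      -> return 7
      nodes(k=2) -> return 7  (same call as traced above)
    -> return 15
    nodes(k=3) -> return 15  (same call as traced above)
  -> return 31
  nodes(k=4) -> return 31  (same call as traced above)
-> return 63

Final answer: 63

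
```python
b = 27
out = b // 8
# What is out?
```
Trace:
  b=27
  b=27, out=3

Final answer: 3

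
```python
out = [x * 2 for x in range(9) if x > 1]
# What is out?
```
Trace:
  x=0
  x=1
  x=2
  x=3
  x=4
  x=5
  x=6
  x=7
  x=8
  out=[4, 6, 8, 10, 12, 14, 16]

Final answer: [4, 6, 8, 10, 12, 14, 16]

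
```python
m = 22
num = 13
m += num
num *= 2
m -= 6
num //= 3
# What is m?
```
Trace:
  m=22
  m=22, num=13
  m=35, num=13
  m=35, num=26
  m=29, num=26
  m=29, num=8

Final answer: 29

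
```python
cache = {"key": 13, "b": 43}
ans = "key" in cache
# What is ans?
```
Trace:
  cache={'key': 13, 'b': 43}
  cache={'key': 13, 'b': 43}, ans=True

Final answer: True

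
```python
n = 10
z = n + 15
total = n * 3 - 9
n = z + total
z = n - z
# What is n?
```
Trace:
  n=10
  n=10, z=25
  n=10, z=25, total=21
  n=46, z=25, total=21
  n=46, z=21, total=21

Final answer: 46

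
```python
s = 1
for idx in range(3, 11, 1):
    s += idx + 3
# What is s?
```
Trace:
  s=1
  s=7, idx=3
  s=14, idx=4
  s=22, idx=5
  s=31, idx=6
  s=41, idx=7
  s=52, idx=8
  s=64, idx=9
  s=77, idx=10

Final answer: 77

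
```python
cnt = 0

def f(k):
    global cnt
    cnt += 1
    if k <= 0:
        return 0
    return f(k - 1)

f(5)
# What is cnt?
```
Call trace:
f(k=5)
  f(k=4)
    f(k=3)
      f(k=2)
        f(k=1)
          f(k=0)
          -> return 0
        -> return 0
      -> return 0
    -> return 0
  -> return 0
-> return 0

cnt is incremented once per call. f is entered once for each k = 5, 4, 3, 2, 1, 0 (the k <= 0 call returns without recursing), i.e. 5 + 1 calls.
cnt = 6

Final answer: 6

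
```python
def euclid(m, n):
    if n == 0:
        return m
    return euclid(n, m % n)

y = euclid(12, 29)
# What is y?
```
Call trace:
euclid(m=12, n=29)
  euclid(m=29, n=12)
    euclid(m=12, n=5)
      euclid(m=5, n=2)
        euclid(m=2, n=1)
          euclid(m=1, n=0)
          -> return 1
        -> return 1
      -> return 1
    -> return 1
  -> return 1
-> return 1

Final answer: 1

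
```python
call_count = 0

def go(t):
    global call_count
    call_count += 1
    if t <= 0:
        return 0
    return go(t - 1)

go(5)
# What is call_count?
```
Call trace:
go(t=5)
  go(t=4)
    go(t=3)
      go(t=2)
        go(t=1)
          go(t=0)
          -> return 0
        -> return 0
      -> return 0
    -> return 0
  -> return 0
-> return 0

call_count is incremented once per call. go is entered once for each t = 5, 4, 3, 2, 1, 0 (the t <= 0 call returns without recursing), i.e. 5 + 1 calls.
call_count = 6

Final answer: 6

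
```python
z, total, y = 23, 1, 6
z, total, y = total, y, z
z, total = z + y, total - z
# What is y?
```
Trace:
  z=23, total=1, y=6
  z=1, total=6, y=23
  z=24, total=5, y=23

Final answer: 23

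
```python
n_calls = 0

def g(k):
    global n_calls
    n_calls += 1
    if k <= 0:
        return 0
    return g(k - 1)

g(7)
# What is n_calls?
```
Call trace:
g(k=7)
  g(k=6)
    g(k=5)
      g(k=4)
        g(k=3)
          g(k=2)
            g(k=1)
              g(k=0)
              -> return 0
            -> return 0
          -> return 0
        -> return 0
      -> return 0
    -> return 0
  -> return 0
-> return 0

n_calls is incremented once per call. g is entered once for each k = 7, 6, 5, 4, 3, 2, 1, 0 (the k <= 0 call returns without recursing), i.e. 7 + 1 calls.
n_calls = 8

Final answer: 8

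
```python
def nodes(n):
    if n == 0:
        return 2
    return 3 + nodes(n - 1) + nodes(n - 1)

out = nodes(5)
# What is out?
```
Call trace (a repeated sub-call is expanded the first time; later identical calls just restate its return value):
nodes(n=5)
  nodes(n=4)
    nodes(n=3)
      nodes(n=2)
        nodes(n=1)
          nodes(n=0)
          -> return 2
          nodes(n=0)
          -> return 2
        -> return 7
        nodes(n=1) -> return 7  (same call as traced above)
      -> return 17
      nodes(n=2) -> return 17  (same call as traced above)
    -> return 37
    nodes(n=3) -> return 37  (same call as traced above)
  -> return 77
  nodes(n=4) -> return 77  (same call as traced above)
-> return 157

Final answer: 157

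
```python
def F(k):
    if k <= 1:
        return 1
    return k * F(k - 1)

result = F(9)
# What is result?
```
Call trace:
F(k=9)
  F(k=8)
    F(k=7)
      F(k=6)
        F(k=5)
          F(k=4)
            F(k=3)
              F(k=2)
                F(k=1)
                -> return 1
              -> return 2
            -> return 6
          -> return 24
        -> return 120
      -> return 720
    -> return 5040
  -> return 40320
-> return 362880

Final answer: 362880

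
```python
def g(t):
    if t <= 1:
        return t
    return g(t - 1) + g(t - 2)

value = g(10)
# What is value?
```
Call trace (a repeated sub-call is expanded the first time; later identical calls just restate its return value):
g(t=10)
  g(t=9)
    g(t=8)
      g(t=7)
        g(t=6)
          g(t=5)
            g(t=4)
              g(t=3)
                g(t=2)
                  g(t=1)
                  -> return 1
                  g(t=0)
                  -> return 0
                -> return 1
                g(t=1)
                -> return 1
              -> return 2
              g(t=2) -> return 1  (same call as traced above)
            -> return 3
            g(t=3) -> return 2  (same call as traced above)
          -> return 5
          g(t=4) -> return 3  (same call as traced above)
        -> return 8
        g(t=5) -> return 5  (same call as traced above)
      -> return 13
      g(t=6) -> return 8  (same call as traced above)
    -> return 21
    g(t=7) -> return 13  (same call as traced above)
  -> return 34
  g(t=8) -> return 21  (same call as traced above)
-> return 55

Final answer: 55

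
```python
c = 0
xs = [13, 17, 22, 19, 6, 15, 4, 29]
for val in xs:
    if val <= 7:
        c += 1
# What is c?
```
Trace:
  c=0
  c=0, val=13
  c=0, val=17
  c=0, val=22
  c=0, val=19
  c=1, val=6
  c=1, val=15
  c=2, val=4
  c=2, val=29

Final answer: 2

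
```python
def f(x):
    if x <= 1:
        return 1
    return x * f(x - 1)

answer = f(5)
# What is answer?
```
Call trace:
f(x=5)
  f(x=4)
    f(x=3)
      f(x=2)
        f(x=1)
        -> return 1
      -> return 2
    -> return 6
  -> return 24
-> return 120

Final answer: 120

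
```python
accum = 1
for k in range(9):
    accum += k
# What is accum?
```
Trace:
  accum=1
  accum=1, k=0
  accum=2, k=1
  accum=4, k=2
  accum=7, k=3
  accum=11, k=4
  accum=16, k=5
  accum=22, k=6
  accum=29, k=7
  accum=37, k=8

Final answer: 37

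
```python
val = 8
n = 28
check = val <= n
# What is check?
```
Trace:
  val=8
  val=8, n=28
  val=8, n=28, check=True

Final answer: True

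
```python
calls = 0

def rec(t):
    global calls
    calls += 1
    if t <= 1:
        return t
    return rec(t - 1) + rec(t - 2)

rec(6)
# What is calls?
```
Call trace (a repeated sub-call is expanded the first time; later identical calls just restate its return value):
rec(t=6)
  rec(t=5)
    rec(t=4)
      rec(t=3)
        rec(t=2)
          rec(t=1)
          -> return 1
          rec(t=0)
          -> return 0
        -> return 1
        rec(t=1)
        -> return 1
      -> return 2
      rec(t=2) -> return 1  (same call as traced above)
    -> return 3
    rec(t=3) -> return 2  (same call as traced above)
  -> return 5
  rec(t=4) -> return 3  (same call as traced above)
-> return 8

calls is incremented once per call, so count the calls in each subtree. Let C(t) = number of calls made by rec(t).
C(0) = C(1) = 1 (base case, no recursion); C(t) = 1 + C(t - 1) + C(t - 2) otherwise.
C(2) = 1 + C(1) + C(0) = 1 + 1 + 1 = 3
C(3) = 1 + C(2) + C(1) = 1 + 3 + 1 = 5
C(4) = 1 + C(3) + C(2) = 1 + 5 + 3 = 9
C(5) = 1 + C(4) + C(3) = 1 + 9 + 5 = 15
C(6) = 1 + C(5) + C(4) = 1 + 15 + 9 = 25
calls = C(6) = 25

Final answer: 25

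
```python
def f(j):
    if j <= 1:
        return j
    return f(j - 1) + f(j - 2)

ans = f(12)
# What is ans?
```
Call trace (a repeated sub-call is expanded the first time; later identical calls just restate its return value):
f(j=12)
  f(j=11)
    f(j=10)
      f(j=9)
        f(j=8)
          f(j=7)
            f(j=6)
              f(j=5)
                f(j=4)
                  f(j=3)
                    f(j=2)
                      f(j=1)
                      -> return 1
                      f(j=0)
                      -> return 0
                    -> return 1
                    f(j=1)
                    -> return 1
                  -> return 2
                  f(j=2) -> return 1  (same call as traced above)
                -> return 3
                f(j=3) -> return 2  (same call as traced above)
              -> return 5
              f(j=4) -> return 3  (same call as traced above)
            -> return 8
            f(j=5) -> return 5  (same call as traced above)
          -> return 13
          f(j=6) -> return 8  (same call as traced above)
        -> return 21
        f(j=7) -> return 13  (same call as traced above)
      -> return 34
      f(j=8) -> return 21  (same call as traced above)
    -> return 55
    f(j=9) -> return 34  (same call as traced above)
  -> return 89
  f(j=10) -> return 55  (same call as traced above)
-> return 144

Final answer: 144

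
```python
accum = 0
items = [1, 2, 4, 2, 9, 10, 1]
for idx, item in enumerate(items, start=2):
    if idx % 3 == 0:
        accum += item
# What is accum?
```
Trace:
  accum=0
  accum=0, idx=2, item=1
  accum=2, idx=3, item=2
  accum=2, idx=4, item=4
  accum=2, idx=5, item=2
  accum=11, idx=6, item=9
  accum=11, idx=7, item=10
  accum=11, idx=8, item=1

Final answer: 11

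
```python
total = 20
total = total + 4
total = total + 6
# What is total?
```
Trace:
  total=20
  total=24
  total=30

Final answer: 30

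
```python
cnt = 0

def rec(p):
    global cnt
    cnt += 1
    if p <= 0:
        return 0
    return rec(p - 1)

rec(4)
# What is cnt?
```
Call trace:
rec(p=4)
  rec(p=3)
    rec(p=2)
      rec(p=1)
        rec(p=0)
        -> return 0
      -> return 0
    -> return 0
  -> return 0
-> return 0

cnt is incremented once per call. rec is entered once for each p = 4, 3, 2, 1, 0 (the p <= 0 call returns without recursing), i.e. 4 + 1 calls.
cnt = 5

Final answer: 5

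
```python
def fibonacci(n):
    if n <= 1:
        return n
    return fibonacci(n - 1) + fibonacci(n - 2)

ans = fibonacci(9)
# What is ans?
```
Call trace (a repeated sub-call is expanded the first time; later identical calls just restate its return value):
fibonacci(n=9)
  fibonacci(n=8)
    fibonacci(n=7)
      fibonacci(n=6)
        fibonacci(n=5)
          fibonacci(n=4)
            fibonacci(n=3)
              fibonacci(n=2)
                fibonacci(n=1)
                -> return 1
                fibonacci(n=0)
                -> return 0
              -> return 1
              fibonacci(n=1)
              -> return 1
            -> return 2
            fibonacci(n=2) -> return 1  (same call as traced above)
          -> return 3
          fibonacci(n=3) -> return 2  (same call as traced above)
        -> return 5
        fibonacci(n=4) -> return 3  (same call as traced above)
      -> return 8
      fibonacci(n=5) -> return 5  (same call as traced above)
    -> return 13
    fibonacci(n=6) -> return 8  (same call as traced above)
  -> return 21
  fibonacci(n=7) -> return 13  (same call as traced above)
-> return 34

Final answer: 34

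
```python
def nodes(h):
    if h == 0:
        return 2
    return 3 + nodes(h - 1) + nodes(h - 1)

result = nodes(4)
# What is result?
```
Call trace (a repeated sub-call is expanded the first time; later identical calls just restate its return value):
nodes(h=4)
  nodes(h=3)
    nodes(h=2)
      nodes(h=1)
        nodes(h=0)
        -> return 2
        nodes(h=0)
        -> return 2
      -> return 7
      nodes(h=1) -> return 7  (same call as traced above)
    -> return 17
    nodes(h=2) -> return 17  (same call as traced above)
  -> return 37
  nodes(h=3) -> return 37  (same call as traced above)
-> return 77

Final answer: 77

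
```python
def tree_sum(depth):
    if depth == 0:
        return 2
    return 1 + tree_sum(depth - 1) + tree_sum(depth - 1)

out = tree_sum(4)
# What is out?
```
Call trace (a repeated sub-call is expanded the first time; later identical calls just restate its return value):
tree_sum(depth=4)
  tree_sum(depth=3)
    tree_sum(depth=2)
      tree_sum(depth=1)
        tree_sum(depth=0)
        -> return 2
        tree_sum(depth=0)
        -> return 2
      -> return 5
      tree_sum(depth=1) -> return 5  (same call as traced above)
    -> return 11
    tree_sum(depth=2) -> return 11  (same call as traced above)
  -> return 23
  tree_sum(depth=3) -> return 23  (same call as traced above)
-> return 47

Final answer: 47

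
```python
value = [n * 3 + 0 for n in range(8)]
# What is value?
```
Trace:
  n=0
  n=1
  n=2
  n=3
  n=4
  n=5
  n=6
  n=7
  value=[0, 3, 6, 9, 12, 15, 18, 21]

Final answer: [0, 3, 6, 9, 12, 15, 18, 21]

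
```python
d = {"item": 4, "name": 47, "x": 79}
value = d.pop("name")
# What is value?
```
Trace:
  d={'item': 4, 'name': 47, 'x': 79}
  d={'item': 4, 'x': 79}, value=47

Final answer: 47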